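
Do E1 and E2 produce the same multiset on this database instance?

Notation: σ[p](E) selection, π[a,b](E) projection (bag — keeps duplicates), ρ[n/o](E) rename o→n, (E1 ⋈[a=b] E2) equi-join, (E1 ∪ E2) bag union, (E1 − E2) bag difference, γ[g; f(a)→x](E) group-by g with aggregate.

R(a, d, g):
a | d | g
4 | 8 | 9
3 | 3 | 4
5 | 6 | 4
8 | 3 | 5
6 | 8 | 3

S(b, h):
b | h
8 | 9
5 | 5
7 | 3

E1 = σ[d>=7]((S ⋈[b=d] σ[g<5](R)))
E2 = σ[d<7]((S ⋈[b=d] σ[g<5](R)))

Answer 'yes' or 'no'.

E1 stepwise |·|:
  S → 3
  R → 5
  σ[g<5](R) → 3
  (S ⋈[b=d] σ[g<5](R)) → 1
  σ[d>=7]((S ⋈[b=d] σ[g<5](R))) → 1
E2 stepwise |·|:
  S → 3
  R → 5
  σ[g<5](R) → 3
  (S ⋈[b=d] σ[g<5](R)) → 1
  σ[d<7]((S ⋈[b=d] σ[g<5](R))) → 0

E1 result:
b | h | a | d | g
8 | 9 | 6 | 8 | 3
E2 result:
b | h | a | d | g
(0 rows)
Witness: (8, 9, 6, 8, 3) appears 1× in E1 but 0× in E2.

no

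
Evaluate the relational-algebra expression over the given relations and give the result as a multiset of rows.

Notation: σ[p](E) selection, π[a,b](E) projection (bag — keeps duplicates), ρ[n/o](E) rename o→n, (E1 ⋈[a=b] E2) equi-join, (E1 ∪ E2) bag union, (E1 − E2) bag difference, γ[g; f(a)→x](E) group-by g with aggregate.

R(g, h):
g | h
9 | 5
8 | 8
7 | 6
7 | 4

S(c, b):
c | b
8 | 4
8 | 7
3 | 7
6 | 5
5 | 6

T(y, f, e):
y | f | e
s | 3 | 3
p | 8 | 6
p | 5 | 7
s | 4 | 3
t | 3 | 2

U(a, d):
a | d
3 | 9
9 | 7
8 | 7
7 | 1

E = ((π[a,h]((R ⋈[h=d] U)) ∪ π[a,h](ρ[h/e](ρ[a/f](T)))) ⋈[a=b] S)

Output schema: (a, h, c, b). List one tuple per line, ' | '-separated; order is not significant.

Per-node cardinality:
  R → 4
  U → 4
  (R ⋈[h=d] U) → 0
  π[a,h]((R ⋈[h=d] U)) → 0
  T → 5
  ρ[a/f](T) → 5
  ρ[h/e](ρ[a/f](T)) → 5
  π[a,h](ρ[h/e](ρ[a/f](T))) → 5
  (π[a,h]((R ⋈[h=d] U)) ∪ π[a,h](ρ[h/e](ρ[a/f](T)))) → 5
  S → 5
  ((π[a,h]((R ⋈[h=d] U)) ∪ π[a,h](ρ[h/e](ρ[a/f](T)))) ⋈[a=b] S) → 2

== RESULT ==
a | h | c | b
4 | 3 | 8 | 4
5 | 7 | 6 | 5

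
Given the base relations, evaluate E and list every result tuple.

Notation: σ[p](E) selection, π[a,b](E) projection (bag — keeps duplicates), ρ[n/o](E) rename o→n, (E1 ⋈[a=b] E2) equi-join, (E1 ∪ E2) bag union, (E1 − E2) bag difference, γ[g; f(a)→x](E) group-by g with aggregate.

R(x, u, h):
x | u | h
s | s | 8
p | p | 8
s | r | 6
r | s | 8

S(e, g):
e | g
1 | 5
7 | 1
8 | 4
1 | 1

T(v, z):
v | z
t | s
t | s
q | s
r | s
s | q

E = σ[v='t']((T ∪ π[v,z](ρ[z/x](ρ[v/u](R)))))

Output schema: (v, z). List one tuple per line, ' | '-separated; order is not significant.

Per-node cardinality:
  T → 5
  R → 4
  ρ[v/u](R) → 4
  ρ[z/x](ρ[v/u](R)) → 4
  π[v,z](ρ[z/x](ρ[v/u](R))) → 4
  (T ∪ π[v,z](ρ[z/x](ρ[v/u](R)))) → 9
  σ[v='t']((T ∪ π[v,z](ρ[z/x](ρ[v/u](R))))) → 2

== RESULT ==
v | z
t | s
t | s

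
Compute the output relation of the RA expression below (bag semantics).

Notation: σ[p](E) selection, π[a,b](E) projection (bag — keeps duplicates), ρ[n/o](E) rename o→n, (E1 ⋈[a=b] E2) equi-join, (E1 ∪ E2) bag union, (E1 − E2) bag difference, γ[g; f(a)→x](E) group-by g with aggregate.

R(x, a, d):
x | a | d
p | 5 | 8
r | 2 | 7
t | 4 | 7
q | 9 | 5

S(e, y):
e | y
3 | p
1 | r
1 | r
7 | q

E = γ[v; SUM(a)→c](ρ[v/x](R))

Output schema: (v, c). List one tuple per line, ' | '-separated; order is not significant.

Per-node cardinality:
  R → 4
  ρ[v/x](R) → 4
  γ[v; SUM(a)→c](ρ[v/x](R)) → 4

== RESULT ==
v | c
p | 5
q | 9
r | 2
t | 4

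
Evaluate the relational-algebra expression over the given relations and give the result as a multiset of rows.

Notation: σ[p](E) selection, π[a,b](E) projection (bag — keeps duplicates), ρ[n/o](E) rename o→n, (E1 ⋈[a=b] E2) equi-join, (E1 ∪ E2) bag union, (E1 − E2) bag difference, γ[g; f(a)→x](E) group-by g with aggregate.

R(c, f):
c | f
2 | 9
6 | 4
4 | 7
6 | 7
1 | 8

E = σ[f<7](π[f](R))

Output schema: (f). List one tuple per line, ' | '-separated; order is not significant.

Stepwise |·|:
  R → 5
  π[f](R) → 5
  σ[f<7](π[f](R)) → 1

== RESULT ==
f
4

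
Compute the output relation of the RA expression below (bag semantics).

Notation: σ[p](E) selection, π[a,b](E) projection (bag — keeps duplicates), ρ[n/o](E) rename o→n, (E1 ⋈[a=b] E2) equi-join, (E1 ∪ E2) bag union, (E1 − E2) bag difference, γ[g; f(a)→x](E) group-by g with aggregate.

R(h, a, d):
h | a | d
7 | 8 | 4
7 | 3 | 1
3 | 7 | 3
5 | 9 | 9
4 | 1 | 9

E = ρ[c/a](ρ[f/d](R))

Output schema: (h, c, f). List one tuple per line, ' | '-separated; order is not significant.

Per-node cardinality:
  R → 5
  ρ[f/d](R) → 5
  ρ[c/a](ρ[f/d](R)) → 5

== RESULT ==
h | c | f
3 | 7 | 3
4 | 1 | 9
5 | 9 | 9
7 | 3 | 1
7 | 8 | 4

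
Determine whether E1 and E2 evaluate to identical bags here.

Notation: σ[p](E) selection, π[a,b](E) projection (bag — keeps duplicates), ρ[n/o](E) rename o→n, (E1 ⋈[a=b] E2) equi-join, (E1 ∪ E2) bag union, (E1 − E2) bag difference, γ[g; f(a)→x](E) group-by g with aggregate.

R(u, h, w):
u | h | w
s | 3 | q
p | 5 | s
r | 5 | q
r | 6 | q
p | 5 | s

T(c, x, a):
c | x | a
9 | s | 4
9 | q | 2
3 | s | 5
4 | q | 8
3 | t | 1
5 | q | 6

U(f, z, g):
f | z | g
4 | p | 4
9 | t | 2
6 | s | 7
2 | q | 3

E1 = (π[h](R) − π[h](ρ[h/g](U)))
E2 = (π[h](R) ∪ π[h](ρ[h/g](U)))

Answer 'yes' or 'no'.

E1 subexpression sizes:
  R → 5
  π[h](R) → 5
  U → 4
  ρ[h/g](U) → 4
  π[h](ρ[h/g](U)) → 4
  (π[h](R) − π[h](ρ[h/g](U))) → 4
E2 subexpression sizes:
  R → 5
  π[h](R) → 5
  U → 4
  ρ[h/g](U) → 4
  π[h](ρ[h/g](U)) → 4
  (π[h](R) ∪ π[h](ρ[h/g](U))) → 9

E1 result:
h
5
5
5
6
E2 result:
h
2
3
3
4
5
5
5
6
7
Witness: (2,) appears 0× in E1 but 1× in E2.

no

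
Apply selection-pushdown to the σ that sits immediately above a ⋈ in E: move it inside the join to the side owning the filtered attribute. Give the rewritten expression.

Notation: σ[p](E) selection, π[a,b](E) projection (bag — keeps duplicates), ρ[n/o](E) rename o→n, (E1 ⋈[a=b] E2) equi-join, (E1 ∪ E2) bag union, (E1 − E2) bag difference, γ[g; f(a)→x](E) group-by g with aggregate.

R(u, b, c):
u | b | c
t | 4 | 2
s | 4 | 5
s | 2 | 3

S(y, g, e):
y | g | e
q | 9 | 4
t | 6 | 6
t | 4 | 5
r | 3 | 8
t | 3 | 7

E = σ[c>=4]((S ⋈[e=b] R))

σ filters on c, owned by the right side.
E' = (S ⋈[e=b] σ[c>=4](R))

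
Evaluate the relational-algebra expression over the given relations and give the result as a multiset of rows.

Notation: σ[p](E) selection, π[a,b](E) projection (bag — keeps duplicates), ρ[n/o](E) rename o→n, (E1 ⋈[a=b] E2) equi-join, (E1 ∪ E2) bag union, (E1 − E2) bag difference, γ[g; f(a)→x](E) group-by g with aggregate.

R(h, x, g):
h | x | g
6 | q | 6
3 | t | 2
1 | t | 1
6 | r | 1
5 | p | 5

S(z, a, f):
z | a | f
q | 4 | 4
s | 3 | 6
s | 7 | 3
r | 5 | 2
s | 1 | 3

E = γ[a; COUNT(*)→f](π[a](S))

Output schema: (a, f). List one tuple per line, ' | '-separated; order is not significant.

Stepwise |·|:
  S → 5
  π[a](S) → 5
  γ[a; COUNT(*)→f](π[a](S)) → 5

== RESULT ==
a | f
1 | 1
3 | 1
4 | 1
5 | 1
7 | 1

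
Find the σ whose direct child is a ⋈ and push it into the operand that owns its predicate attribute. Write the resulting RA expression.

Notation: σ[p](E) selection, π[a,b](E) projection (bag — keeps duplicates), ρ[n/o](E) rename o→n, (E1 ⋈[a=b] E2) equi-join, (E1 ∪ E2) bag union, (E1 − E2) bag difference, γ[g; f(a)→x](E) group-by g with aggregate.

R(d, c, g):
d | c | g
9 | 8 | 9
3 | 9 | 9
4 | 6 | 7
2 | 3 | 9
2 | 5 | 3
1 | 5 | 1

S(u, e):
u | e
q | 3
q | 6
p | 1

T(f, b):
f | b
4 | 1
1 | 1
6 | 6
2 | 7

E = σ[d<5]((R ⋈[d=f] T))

σ filters on d, owned by the left side.
E' = (σ[d<5](R) ⋈[d=f] T)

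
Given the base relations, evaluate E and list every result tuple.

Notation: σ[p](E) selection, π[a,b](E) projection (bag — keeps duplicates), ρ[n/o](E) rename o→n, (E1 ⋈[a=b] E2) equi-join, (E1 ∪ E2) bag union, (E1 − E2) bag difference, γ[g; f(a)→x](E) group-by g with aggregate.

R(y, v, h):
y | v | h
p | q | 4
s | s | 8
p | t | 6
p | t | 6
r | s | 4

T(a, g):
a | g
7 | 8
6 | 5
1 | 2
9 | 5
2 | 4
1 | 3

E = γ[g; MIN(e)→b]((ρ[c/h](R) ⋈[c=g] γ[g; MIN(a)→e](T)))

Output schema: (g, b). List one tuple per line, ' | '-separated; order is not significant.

Row counts bottom-up:
  R → 5
  ρ[c/h](R) → 5
  T → 6
  γ[g; MIN(a)→e](T) → 5
  (ρ[c/h](R) ⋈[c=g] γ[g; MIN(a)→e](T)) → 3
  γ[g; MIN(e)→b]((ρ[c/h](R) ⋈[c=g] γ[g; MIN(a)→e](T))) → 2

== RESULT ==
g | b
4 | 2
8 | 7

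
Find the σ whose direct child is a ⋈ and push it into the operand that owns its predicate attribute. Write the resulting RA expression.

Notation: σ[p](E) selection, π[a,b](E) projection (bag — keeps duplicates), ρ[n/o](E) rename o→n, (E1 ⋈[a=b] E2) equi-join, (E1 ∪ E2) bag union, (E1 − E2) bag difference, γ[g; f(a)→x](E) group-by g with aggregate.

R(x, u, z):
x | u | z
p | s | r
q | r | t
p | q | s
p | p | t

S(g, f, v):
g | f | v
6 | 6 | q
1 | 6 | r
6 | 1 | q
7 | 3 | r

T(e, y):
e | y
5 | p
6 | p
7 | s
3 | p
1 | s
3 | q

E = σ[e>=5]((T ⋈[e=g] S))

σ filters on e, owned by the left side.
E' = (σ[e>=5](T) ⋈[e=g] S)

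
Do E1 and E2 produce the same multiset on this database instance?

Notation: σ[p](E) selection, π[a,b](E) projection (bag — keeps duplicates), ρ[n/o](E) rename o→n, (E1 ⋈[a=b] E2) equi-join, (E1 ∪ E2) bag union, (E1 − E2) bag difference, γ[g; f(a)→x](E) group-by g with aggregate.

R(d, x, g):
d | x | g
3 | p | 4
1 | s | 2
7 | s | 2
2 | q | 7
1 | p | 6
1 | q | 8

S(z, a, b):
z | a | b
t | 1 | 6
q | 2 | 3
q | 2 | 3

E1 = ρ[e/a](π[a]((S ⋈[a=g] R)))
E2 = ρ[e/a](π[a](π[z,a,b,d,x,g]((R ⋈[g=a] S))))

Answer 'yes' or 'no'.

E1 per-node cardinality:
  S → 3
  R → 6
  (S ⋈[a=g] R) → 4
  π[a]((S ⋈[a=g] R)) → 4
  ρ[e/a](π[a]((S ⋈[a=g] R))) → 4
E2 per-node cardinality:
  R → 6
  S → 3
  (R ⋈[g=a] S) → 4
  π[z,a,b,d,x,g]((R ⋈[g=a] S)) → 4
  π[a](π[z,a,b,d,x,g]((R ⋈[g=a] S))) → 4
  ρ[e/a](π[a](π[z,a,b,d,x,g]((R ⋈[g=a] S)))) → 4

E1 and E2 produce the same multiset:
e
2
2
2
2

yes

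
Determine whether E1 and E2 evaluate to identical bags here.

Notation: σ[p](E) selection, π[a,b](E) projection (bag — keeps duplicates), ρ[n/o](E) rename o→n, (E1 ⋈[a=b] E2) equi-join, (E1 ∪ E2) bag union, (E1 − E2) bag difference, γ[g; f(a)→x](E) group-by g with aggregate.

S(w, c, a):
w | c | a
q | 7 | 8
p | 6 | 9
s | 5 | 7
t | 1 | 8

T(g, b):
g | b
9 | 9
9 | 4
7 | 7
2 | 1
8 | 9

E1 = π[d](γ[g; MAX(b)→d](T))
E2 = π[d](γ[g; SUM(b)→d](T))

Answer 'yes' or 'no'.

E1 stepwise |·|:
  T → 5
  γ[g; MAX(b)→d](T) → 4
  π[d](γ[g; MAX(b)→d](T)) → 4
E2 stepwise |·|:
  T → 5
  γ[g; SUM(b)→d](T) → 4
  π[d](γ[g; SUM(b)→d](T)) → 4

E1 result:
d
1
7
9
9
E2 result:
d
1
7
9
13
Witness: (13,) appears 0× in E1 but 1× in E2.

no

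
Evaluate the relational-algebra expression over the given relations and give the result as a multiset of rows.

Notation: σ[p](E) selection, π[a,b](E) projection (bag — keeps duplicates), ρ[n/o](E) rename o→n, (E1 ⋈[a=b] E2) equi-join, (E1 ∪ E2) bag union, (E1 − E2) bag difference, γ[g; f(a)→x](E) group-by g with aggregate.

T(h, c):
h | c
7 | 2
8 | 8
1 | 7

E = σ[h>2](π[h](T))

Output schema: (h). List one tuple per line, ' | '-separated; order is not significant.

Subexpression sizes:
  T → 3
  π[h](T) → 3
  σ[h>2](π[h](T)) → 2

== RESULT ==
h
7
8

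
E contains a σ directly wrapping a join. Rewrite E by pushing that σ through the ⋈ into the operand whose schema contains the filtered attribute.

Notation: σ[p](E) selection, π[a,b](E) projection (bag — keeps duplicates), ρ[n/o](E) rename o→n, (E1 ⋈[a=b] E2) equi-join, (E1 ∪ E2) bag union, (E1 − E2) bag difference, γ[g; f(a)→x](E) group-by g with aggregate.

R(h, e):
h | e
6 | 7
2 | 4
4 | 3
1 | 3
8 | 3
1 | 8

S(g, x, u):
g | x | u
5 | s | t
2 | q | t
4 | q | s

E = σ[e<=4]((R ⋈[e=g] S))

σ filters on e, owned by the left side.
E' = (σ[e<=4](R) ⋈[e=g] S)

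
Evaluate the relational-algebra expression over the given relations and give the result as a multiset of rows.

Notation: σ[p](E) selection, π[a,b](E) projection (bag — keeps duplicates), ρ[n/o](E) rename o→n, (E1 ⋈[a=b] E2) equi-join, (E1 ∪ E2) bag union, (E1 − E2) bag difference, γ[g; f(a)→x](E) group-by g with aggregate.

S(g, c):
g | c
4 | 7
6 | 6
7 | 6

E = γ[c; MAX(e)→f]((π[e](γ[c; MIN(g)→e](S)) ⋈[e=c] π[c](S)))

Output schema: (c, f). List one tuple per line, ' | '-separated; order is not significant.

Stepwise |·|:
  S → 3
  γ[c; MIN(g)→e](S) → 2
  π[e](γ[c; MIN(g)→e](S)) → 2
  S → 3
  π[c](S) → 3
  (π[e](γ[c; MIN(g)→e](S)) ⋈[e=c] π[c](S)) → 2
  γ[c; MAX(e)→f]((π[e](γ[c; MIN(g)→e](S)) ⋈[e=c] π[c](S))) → 1

== RESULT ==
c | f
6 | 6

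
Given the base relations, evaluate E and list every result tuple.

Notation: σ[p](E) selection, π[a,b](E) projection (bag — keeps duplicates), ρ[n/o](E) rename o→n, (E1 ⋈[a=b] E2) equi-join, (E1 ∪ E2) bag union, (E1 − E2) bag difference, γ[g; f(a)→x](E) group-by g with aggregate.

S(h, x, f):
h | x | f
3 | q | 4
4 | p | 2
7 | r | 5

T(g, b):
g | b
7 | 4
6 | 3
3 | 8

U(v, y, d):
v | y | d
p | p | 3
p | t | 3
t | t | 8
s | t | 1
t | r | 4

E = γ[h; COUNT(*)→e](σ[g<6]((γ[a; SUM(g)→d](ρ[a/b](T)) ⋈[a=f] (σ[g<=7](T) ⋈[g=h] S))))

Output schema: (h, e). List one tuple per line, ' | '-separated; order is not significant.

Stepwise |·|:
  T → 3
  ρ[a/b](T) → 3
  γ[a; SUM(g)→d](ρ[a/b](T)) → 3
  T → 3
  σ[g<=7](T) → 3
  S → 3
  (σ[g<=7](T) ⋈[g=h] S) → 2
  (γ[a; SUM(g)→d](ρ[a/b](T)) ⋈[a=f] (σ[g<=7](T) ⋈[g=h] S)) → 1
  σ[g<6]((γ[a; SUM(g)→d](ρ[a/b](T)) ⋈[a=f] (σ[g<=7](T) ⋈[g=h] S))) → 1
  γ[h; COUNT(*)→e](σ[g<6]((γ[a; SUM(g)→d](ρ[a/b](T)) ⋈[a=f] (σ[g<=7](T) ⋈[g=h] S)))) → 1

== RESULT ==
h | e
3 | 1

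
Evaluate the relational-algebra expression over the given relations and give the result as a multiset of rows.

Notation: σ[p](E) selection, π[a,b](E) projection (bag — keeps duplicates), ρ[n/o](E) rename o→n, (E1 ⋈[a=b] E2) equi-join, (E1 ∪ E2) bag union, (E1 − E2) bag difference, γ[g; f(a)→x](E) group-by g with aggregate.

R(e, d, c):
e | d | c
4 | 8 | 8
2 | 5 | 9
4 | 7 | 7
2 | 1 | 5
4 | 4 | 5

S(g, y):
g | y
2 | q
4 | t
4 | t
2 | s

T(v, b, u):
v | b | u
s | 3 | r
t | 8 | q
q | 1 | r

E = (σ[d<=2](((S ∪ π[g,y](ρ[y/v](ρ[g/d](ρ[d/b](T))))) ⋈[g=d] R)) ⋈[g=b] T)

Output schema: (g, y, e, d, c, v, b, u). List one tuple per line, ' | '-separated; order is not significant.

Subexpression sizes:
  S → 4
  T → 3
  ρ[d/b](T) → 3
  ρ[g/d](ρ[d/b](T)) → 3
  ρ[y/v](ρ[g/d](ρ[d/b](T))) → 3
  π[g,y](ρ[y/v](ρ[g/d](ρ[d/b](T)))) → 3
  (S ∪ π[g,y](ρ[y/v](ρ[g/d](ρ[d/b](T))))) → 7
  R → 5
  ((S ∪ π[g,y](ρ[y/v](ρ[g/d](ρ[d/b](T))))) ⋈[g=d] R) → 4
  σ[d<=2](((S ∪ π[g,y](ρ[y/v](ρ[g/d](ρ[d/b](T))))) ⋈[g=d] R)) → 1
  T → 3
  (σ[d<=2](((S ∪ π[g,y](ρ[y/v](ρ[g/d](ρ[d/b](T))))) ⋈[g=d] R)) ⋈[g=b] T) → 1

== RESULT ==
g | y | e | d | c | v | b | u
1 | q | 2 | 1 | 5 | q | 1 | r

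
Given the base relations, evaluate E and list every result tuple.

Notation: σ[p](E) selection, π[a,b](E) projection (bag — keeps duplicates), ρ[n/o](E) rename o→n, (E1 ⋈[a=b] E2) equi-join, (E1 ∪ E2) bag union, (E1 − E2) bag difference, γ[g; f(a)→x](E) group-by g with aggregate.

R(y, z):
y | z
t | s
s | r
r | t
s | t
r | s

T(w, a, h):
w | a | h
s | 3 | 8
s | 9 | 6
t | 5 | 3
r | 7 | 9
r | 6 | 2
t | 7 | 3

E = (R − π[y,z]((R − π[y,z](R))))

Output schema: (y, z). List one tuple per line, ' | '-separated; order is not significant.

Stepwise |·|:
  R → 5
  R → 5
  R → 5
  π[y,z](R) → 5
  (R − π[y,z](R)) → 0
  π[y,z]((R − π[y,z](R))) → 0
  (R − π[y,z]((R − π[y,z](R)))) → 5

== RESULT ==
y | z
r | s
r | t
s | r
s | t
t | s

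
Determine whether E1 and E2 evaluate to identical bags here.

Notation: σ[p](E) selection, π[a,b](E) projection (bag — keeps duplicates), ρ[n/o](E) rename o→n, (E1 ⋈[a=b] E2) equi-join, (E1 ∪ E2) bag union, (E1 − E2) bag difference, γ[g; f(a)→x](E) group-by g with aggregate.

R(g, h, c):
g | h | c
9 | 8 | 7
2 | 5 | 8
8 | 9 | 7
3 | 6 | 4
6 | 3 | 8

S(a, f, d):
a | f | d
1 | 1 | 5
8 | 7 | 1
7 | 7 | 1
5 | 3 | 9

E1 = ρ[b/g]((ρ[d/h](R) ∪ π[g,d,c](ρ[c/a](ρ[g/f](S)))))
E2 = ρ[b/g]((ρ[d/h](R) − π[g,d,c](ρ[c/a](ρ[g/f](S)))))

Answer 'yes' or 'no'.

E1 subexpression sizes:
  R → 5
  ρ[d/h](R) → 5
  S → 4
  ρ[g/f](S) → 4
  ρ[c/a](ρ[g/f](S)) → 4
  π[g,d,c](ρ[c/a](ρ[g/f](S))) → 4
  (ρ[d/h](R) ∪ π[g,d,c](ρ[c/a](ρ[g/f](S)))) → 9
  ρ[b/g]((ρ[d/h](R) ∪ π[g,d,c](ρ[c/a](ρ[g/f](S))))) → 9
E2 subexpression sizes:
  R → 5
  ρ[d/h](R) → 5
  S → 4
  ρ[g/f](S) → 4
  ρ[c/a](ρ[g/f](S)) → 4
  π[g,d,c](ρ[c/a](ρ[g/f](S))) → 4
  (ρ[d/h](R) − π[g,d,c](ρ[c/a](ρ[g/f](S)))) → 5
  ρ[b/g]((ρ[d/h](R) − π[g,d,c](ρ[c/a](ρ[g/f](S))))) → 5

E1 result:
b | d | c
1 | 5 | 1
2 | 5 | 8
3 | 6 | 4
3 | 9 | 5
6 | 3 | 8
7 | 1 | 7
7 | 1 | 8
8 | 9 | 7
9 | 8 | 7
E2 result:
b | d | c
2 | 5 | 8
3 | 6 | 4
6 | 3 | 8
8 | 9 | 7
9 | 8 | 7
Witness: (1, 5, 1) appears 1× in E1 but 0× in E2.

no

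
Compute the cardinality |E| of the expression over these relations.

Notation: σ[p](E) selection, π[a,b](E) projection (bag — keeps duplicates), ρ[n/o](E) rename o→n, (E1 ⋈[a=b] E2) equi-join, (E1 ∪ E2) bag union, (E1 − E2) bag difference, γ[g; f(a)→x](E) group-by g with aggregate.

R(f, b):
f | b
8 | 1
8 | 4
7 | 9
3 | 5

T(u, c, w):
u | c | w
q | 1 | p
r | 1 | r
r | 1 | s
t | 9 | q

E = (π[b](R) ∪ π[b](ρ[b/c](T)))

Per-node cardinality:
  R → 4
  π[b](R) → 4
  T → 4
  ρ[b/c](T) → 4
  π[b](ρ[b/c](T)) → 4
  (π[b](R) ∪ π[b](ρ[b/c](T))) → 8

|E| = 8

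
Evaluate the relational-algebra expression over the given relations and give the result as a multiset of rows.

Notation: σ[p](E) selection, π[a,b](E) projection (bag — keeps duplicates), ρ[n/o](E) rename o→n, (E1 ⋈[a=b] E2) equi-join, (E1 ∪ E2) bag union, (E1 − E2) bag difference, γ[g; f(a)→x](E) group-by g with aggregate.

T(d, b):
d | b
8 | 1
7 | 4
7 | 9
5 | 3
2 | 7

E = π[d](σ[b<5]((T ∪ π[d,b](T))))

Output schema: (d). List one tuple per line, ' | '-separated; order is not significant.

Per-node cardinality:
  T → 5
  T → 5
  π[d,b](T) → 5
  (T ∪ π[d,b](T)) → 10
  σ[b<5]((T ∪ π[d,b](T))) → 6
  π[d](σ[b<5]((T ∪ π[d,b](T)))) → 6

== RESULT ==
d
5
5
7
7
8
8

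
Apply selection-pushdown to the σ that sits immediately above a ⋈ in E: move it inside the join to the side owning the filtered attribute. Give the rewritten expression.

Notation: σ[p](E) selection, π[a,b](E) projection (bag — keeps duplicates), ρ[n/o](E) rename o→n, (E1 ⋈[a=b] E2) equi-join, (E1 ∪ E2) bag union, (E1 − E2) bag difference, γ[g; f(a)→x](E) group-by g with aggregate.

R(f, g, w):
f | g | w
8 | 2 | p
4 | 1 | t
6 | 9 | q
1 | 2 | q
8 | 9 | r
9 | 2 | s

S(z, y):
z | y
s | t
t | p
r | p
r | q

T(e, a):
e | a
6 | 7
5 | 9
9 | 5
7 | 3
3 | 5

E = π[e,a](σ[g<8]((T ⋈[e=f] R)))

σ filters on g, owned by the right side.
E' = π[e,a]((T ⋈[e=f] σ[g<8](R)))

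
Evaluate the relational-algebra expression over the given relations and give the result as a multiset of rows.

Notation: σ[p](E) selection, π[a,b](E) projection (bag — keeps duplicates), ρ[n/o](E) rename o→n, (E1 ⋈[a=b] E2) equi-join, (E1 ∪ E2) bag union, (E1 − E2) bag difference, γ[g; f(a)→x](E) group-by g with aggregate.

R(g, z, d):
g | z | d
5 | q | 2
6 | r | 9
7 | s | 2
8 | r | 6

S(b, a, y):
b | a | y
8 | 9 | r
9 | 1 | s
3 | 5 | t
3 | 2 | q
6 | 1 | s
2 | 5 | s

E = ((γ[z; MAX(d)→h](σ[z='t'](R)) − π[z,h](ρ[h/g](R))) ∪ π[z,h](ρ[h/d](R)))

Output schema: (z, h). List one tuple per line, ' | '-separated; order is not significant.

Row counts bottom-up:
  R → 4
  σ[z='t'](R) → 0
  γ[z; MAX(d)→h](σ[z='t'](R)) → 0
  R → 4
  ρ[h/g](R) → 4
  π[z,h](ρ[h/g](R)) → 4
  (γ[z; MAX(d)→h](σ[z='t'](R)) − π[z,h](ρ[h/g](R))) → 0
  R → 4
  ρ[h/d](R) → 4
  π[z,h](ρ[h/d](R)) → 4
  ((γ[z; MAX(d)→h](σ[z='t'](R)) − π[z,h](ρ[h/g](R))) ∪ π[z,h](ρ[h/d](R))) → 4

== RESULT ==
z | h
q | 2
r | 6
r | 9
s | 2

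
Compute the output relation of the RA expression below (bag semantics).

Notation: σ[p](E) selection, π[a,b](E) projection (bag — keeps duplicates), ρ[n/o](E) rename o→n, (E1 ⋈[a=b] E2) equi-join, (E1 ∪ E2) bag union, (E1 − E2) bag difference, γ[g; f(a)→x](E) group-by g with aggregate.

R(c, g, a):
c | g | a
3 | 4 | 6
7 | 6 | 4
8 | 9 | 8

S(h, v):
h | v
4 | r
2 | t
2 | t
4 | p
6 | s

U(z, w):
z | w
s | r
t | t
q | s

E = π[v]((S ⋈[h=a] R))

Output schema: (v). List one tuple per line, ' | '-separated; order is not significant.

Subexpression sizes:
  S → 5
  R → 3
  (S ⋈[h=a] R) → 3
  π[v]((S ⋈[h=a] R)) → 3

== RESULT ==
v
p
r
s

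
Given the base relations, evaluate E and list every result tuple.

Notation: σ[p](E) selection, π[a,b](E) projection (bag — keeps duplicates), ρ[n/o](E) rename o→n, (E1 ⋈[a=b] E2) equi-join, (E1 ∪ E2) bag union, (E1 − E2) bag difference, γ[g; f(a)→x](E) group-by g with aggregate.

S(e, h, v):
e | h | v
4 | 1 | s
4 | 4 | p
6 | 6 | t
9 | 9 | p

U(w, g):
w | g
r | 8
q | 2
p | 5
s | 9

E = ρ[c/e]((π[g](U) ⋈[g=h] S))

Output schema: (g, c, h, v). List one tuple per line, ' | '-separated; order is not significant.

Stepwise |·|:
  U → 4
  π[g](U) → 4
  S → 4
  (π[g](U) ⋈[g=h] S) → 1
  ρ[c/e]((π[g](U) ⋈[g=h] S)) → 1

== RESULT ==
g | c | h | v
9 | 9 | 9 | p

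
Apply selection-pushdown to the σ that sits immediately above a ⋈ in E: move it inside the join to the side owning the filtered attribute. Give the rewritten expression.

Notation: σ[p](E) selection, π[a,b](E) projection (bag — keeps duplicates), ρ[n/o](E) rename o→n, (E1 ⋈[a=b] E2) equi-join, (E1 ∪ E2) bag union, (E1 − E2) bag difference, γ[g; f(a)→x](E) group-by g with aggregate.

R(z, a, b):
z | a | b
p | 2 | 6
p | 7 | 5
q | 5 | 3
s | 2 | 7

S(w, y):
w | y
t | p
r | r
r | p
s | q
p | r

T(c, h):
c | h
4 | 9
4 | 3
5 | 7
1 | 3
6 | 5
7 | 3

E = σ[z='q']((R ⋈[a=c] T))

σ filters on z, owned by the left side.
E' = (σ[z='q'](R) ⋈[a=c] T)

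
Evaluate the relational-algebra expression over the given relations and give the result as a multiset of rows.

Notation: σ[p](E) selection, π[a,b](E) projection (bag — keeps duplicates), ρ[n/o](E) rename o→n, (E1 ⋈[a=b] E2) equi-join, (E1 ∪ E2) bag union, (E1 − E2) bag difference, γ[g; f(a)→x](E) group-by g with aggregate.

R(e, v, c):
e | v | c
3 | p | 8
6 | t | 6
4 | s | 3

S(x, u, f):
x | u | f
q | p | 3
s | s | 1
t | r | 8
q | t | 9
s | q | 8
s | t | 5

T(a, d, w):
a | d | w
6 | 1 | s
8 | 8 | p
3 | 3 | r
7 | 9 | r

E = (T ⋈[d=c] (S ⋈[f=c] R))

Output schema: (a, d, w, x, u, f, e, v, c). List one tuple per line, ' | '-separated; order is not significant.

Per-node cardinality:
  T → 4
  S → 6
  R → 3
  (S ⋈[f=c] R) → 3
  (T ⋈[d=c] (S ⋈[f=c] R)) → 3

== RESULT ==
a | d | w | x | u | f | e | v | c
3 | 3 | r | q | p | 3 | 4 | s | 3
8 | 8 | p | s | q | 8 | 3 | p | 8
8 | 8 | p | t | r | 8 | 3 | p | 8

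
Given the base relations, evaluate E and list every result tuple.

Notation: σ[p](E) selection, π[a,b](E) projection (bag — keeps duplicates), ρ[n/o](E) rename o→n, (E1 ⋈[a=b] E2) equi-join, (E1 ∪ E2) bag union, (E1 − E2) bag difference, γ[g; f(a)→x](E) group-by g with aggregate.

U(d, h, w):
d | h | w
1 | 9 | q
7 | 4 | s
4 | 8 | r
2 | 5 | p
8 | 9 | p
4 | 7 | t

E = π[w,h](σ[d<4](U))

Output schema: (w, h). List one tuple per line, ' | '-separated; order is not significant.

Per-node cardinality:
  U → 6
  σ[d<4](U) → 2
  π[w,h](σ[d<4](U)) → 2

== RESULT ==
w | h
p | 5
q | 9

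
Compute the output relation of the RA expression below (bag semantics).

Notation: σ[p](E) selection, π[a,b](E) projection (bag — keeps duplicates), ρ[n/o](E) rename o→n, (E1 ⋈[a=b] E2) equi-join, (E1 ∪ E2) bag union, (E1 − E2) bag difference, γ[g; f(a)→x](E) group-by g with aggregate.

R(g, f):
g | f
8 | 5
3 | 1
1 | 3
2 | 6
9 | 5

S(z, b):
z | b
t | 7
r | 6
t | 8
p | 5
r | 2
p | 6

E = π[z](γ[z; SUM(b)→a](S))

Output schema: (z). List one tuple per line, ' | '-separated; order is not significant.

Per-node cardinality:
  S → 6
  γ[z; SUM(b)→a](S) → 3
  π[z](γ[z; SUM(b)→a](S)) → 3

== RESULT ==
z
p
r
t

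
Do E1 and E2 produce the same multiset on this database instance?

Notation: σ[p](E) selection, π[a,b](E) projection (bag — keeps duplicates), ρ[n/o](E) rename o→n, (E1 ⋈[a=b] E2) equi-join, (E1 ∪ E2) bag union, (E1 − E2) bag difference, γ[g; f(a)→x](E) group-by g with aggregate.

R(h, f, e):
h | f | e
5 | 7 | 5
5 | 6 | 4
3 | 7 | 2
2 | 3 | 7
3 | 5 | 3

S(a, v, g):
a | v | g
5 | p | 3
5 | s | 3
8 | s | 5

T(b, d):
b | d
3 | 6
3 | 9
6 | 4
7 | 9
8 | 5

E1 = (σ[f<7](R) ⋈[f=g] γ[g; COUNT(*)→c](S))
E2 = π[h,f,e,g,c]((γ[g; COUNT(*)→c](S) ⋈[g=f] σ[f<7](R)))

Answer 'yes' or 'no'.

E1 per-node cardinality:
  R → 5
  σ[f<7](R) → 3
  S → 3
  γ[g; COUNT(*)→c](S) → 2
  (σ[f<7](R) ⋈[f=g] γ[g; COUNT(*)→c](S)) → 2
E2 per-node cardinality:
  S → 3
  γ[g; COUNT(*)→c](S) → 2
  R → 5
  σ[f<7](R) → 3
  (γ[g; COUNT(*)→c](S) ⋈[g=f] σ[f<7](R)) → 2
  π[h,f,e,g,c]((γ[g; COUNT(*)→c](S) ⋈[g=f] σ[f<7](R))) → 2

E1 and E2 produce the same multiset:
h | f | e | g | c
2 | 3 | 7 | 3 | 2
3 | 5 | 3 | 5 | 1

yes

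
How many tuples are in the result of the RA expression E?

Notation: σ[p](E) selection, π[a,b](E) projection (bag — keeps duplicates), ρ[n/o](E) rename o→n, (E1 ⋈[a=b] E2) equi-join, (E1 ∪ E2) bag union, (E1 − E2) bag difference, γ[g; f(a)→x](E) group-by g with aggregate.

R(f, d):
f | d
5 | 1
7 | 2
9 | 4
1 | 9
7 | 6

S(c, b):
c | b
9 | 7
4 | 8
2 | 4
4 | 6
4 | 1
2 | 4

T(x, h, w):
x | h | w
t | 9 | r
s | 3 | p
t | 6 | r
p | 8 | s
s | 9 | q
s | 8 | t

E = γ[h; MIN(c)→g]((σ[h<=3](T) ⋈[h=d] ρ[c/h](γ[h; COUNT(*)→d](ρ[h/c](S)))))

Row counts bottom-up:
  T → 6
  σ[h<=3](T) → 1
  S → 6
  ρ[h/c](S) → 6
  γ[h; COUNT(*)→d](ρ[h/c](S)) → 3
  ρ[c/h](γ[h; COUNT(*)→d](ρ[h/c](S))) → 3
  (σ[h<=3](T) ⋈[h=d] ρ[c/h](γ[h; COUNT(*)→d](ρ[h/c](S)))) → 1
  γ[h; MIN(c)→g]((σ[h<=3](T) ⋈[h=d] ρ[c/h](γ[h; COUNT(*)→d](ρ[h/c](S))))) → 1

|E| = 1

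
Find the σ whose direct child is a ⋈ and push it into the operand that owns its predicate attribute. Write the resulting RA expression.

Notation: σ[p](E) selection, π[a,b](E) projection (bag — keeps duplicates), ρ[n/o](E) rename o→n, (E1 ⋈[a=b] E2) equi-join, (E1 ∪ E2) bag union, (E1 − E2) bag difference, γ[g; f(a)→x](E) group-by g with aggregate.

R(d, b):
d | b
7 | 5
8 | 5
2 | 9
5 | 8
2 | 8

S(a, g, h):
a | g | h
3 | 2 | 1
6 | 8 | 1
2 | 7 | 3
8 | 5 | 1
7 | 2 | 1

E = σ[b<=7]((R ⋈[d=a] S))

σ filters on b, owned by the left side.
E' = (σ[b<=7](R) ⋈[d=a] S)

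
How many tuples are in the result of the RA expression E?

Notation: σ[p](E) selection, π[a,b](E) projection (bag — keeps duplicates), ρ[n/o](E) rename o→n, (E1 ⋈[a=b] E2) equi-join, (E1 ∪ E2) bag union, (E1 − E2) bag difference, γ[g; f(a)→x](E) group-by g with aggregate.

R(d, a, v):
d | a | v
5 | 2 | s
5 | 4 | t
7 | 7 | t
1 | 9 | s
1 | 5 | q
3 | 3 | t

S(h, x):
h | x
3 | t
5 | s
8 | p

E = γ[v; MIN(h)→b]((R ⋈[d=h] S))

Per-node cardinality:
  R → 6
  S → 3
  (R ⋈[d=h] S) → 3
  γ[v; MIN(h)→b]((R ⋈[d=h] S)) → 2

|E| = 2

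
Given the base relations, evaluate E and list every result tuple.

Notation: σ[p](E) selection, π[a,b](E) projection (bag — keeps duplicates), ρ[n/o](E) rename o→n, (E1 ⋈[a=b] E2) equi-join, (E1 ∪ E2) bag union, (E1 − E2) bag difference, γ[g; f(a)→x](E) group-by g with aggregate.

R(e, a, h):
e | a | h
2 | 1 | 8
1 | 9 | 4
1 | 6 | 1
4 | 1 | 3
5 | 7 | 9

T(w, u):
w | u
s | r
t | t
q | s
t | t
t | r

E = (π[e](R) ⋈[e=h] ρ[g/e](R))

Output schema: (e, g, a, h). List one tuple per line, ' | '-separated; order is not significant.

Per-node cardinality:
  R → 5
  π[e](R) → 5
  R → 5
  ρ[g/e](R) → 5
  (π[e](R) ⋈[e=h] ρ[g/e](R)) → 3

== RESULT ==
e | g | a | h
1 | 1 | 6 | 1
1 | 1 | 6 | 1
4 | 1 | 9 | 4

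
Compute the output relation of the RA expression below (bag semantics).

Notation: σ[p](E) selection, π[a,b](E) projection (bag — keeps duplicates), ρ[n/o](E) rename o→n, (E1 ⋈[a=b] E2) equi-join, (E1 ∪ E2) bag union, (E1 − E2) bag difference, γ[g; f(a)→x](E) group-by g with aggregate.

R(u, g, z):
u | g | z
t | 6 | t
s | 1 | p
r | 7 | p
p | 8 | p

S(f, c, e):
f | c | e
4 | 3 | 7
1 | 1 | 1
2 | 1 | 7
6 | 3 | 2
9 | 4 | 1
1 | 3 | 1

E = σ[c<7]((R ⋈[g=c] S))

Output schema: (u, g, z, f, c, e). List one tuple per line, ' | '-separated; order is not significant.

Subexpression sizes:
  R → 4
  S → 6
  (R ⋈[g=c] S) → 2
  σ[c<7]((R ⋈[g=c] S)) → 2

== RESULT ==
u | g | z | f | c | e
s | 1 | p | 1 | 1 | 1
s | 1 | p | 2 | 1 | 7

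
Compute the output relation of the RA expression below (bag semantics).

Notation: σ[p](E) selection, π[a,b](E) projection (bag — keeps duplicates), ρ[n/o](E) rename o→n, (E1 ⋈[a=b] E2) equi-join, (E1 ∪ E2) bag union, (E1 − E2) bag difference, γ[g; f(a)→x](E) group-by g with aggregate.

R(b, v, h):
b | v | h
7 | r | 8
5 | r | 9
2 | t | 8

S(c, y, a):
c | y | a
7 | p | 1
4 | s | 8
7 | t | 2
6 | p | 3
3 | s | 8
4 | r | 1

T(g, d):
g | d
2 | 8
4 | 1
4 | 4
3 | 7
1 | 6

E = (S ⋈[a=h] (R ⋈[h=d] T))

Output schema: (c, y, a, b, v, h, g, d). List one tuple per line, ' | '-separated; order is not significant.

Row counts bottom-up:
  S → 6
  R → 3
  T → 5
  (R ⋈[h=d] T) → 2
  (S ⋈[a=h] (R ⋈[h=d] T)) → 4

== RESULT ==
c | y | a | b | v | h | g | d
3 | s | 8 | 2 | t | 8 | 2 | 8
3 | s | 8 | 7 | r | 8 | 2 | 8
4 | s | 8 | 2 | t | 8 | 2 | 8
4 | s | 8 | 7 | r | 8 | 2 | 8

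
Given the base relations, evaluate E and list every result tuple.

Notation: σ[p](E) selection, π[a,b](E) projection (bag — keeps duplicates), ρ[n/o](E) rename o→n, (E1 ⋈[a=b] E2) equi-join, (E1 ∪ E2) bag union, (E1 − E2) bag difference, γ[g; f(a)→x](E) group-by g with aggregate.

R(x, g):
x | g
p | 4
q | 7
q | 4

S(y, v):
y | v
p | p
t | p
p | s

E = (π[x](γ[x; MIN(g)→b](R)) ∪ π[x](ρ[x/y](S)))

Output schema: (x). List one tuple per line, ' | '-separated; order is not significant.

Row counts bottom-up:
  R → 3
  γ[x; MIN(g)→b](R) → 2
  π[x](γ[x; MIN(g)→b](R)) → 2
  S → 3
  ρ[x/y](S) → 3
  π[x](ρ[x/y](S)) → 3
  (π[x](γ[x; MIN(g)→b](R)) ∪ π[x](ρ[x/y](S))) → 5

== RESULT ==
x
p
p
p
q
t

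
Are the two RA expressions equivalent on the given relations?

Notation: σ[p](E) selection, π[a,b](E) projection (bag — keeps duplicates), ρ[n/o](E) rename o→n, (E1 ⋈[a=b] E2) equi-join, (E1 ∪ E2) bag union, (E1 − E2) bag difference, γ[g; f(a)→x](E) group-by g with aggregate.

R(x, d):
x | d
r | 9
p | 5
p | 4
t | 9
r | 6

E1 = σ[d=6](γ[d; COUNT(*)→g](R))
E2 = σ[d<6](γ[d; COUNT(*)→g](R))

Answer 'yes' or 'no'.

E1 per-node cardinality:
  R → 5
  γ[d; COUNT(*)→g](R) → 4
  σ[d=6](γ[d; COUNT(*)→g](R)) → 1
E2 per-node cardinality:
  R → 5
  γ[d; COUNT(*)→g](R) → 4
  σ[d<6](γ[d; COUNT(*)→g](R)) → 2

E1 result:
d | g
6 | 1
E2 result:
d | g
4 | 1
5 | 1
Witness: (6, 1) appears 1× in E1 but 0× in E2.

no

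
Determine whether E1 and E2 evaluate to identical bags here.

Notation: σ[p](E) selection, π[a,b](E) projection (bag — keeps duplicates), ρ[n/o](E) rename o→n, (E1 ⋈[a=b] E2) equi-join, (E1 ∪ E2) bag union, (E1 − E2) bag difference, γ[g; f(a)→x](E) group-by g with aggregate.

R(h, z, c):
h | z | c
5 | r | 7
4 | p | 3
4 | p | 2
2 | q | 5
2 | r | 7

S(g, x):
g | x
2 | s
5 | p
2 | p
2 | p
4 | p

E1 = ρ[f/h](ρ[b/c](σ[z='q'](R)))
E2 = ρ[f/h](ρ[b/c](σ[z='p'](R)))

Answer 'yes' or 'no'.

E1 subexpression sizes:
  R → 5
  σ[z='q'](R) → 1
  ρ[b/c](σ[z='q'](R)) → 1
  ρ[f/h](ρ[b/c](σ[z='q'](R))) → 1
E2 subexpression sizes:
  R → 5
  σ[z='p'](R) → 2
  ρ[b/c](σ[z='p'](R)) → 2
  ρ[f/h](ρ[b/c](σ[z='p'](R))) → 2

E1 result:
f | z | b
2 | q | 5
E2 result:
f | z | b
4 | p | 2
4 | p | 3
Witness: (4, 'p', 3) appears 0× in E1 but 1× in E2.

no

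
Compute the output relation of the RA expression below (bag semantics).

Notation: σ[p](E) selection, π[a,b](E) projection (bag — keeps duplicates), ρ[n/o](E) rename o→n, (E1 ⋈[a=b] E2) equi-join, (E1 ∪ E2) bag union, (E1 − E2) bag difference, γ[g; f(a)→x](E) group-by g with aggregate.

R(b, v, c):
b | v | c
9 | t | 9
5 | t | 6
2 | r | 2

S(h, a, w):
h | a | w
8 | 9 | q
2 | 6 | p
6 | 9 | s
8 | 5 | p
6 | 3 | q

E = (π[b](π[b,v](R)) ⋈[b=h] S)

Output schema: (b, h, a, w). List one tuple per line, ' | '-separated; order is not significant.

Subexpression sizes:
  R → 3
  π[b,v](R) → 3
  π[b](π[b,v](R)) → 3
  S → 5
  (π[b](π[b,v](R)) ⋈[b=h] S) → 1

== RESULT ==
b | h | a | w
2 | 2 | 6 | p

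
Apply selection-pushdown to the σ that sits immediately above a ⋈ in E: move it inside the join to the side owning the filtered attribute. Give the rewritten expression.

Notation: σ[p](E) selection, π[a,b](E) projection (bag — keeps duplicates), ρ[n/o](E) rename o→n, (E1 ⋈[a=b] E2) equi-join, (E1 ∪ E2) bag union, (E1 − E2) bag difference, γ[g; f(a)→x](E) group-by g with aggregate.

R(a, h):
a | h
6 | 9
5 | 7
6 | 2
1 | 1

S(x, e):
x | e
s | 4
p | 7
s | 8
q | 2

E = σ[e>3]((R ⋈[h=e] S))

σ filters on e, owned by the right side.
E' = (R ⋈[h=e] σ[e>3](S))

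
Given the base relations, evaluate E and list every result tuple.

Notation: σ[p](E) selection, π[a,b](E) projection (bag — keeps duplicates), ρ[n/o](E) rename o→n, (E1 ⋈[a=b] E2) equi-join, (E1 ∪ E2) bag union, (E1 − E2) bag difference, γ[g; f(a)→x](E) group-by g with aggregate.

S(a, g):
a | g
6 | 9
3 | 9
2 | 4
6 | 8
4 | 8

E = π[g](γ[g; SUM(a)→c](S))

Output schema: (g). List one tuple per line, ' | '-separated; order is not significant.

Row counts bottom-up:
  S → 5
  γ[g; SUM(a)→c](S) → 3
  π[g](γ[g; SUM(a)→c](S)) → 3

== RESULT ==
g
4
8
9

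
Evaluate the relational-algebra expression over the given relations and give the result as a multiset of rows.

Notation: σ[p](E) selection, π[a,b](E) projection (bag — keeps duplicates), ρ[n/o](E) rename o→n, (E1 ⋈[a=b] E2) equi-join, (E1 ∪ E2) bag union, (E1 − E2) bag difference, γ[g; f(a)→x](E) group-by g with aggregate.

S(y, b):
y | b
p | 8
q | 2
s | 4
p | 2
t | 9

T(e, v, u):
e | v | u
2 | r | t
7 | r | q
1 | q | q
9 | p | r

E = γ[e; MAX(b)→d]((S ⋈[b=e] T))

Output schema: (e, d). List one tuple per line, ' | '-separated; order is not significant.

Stepwise |·|:
  S → 5
  T → 4
  (S ⋈[b=e] T) → 3
  γ[e; MAX(b)→d]((S ⋈[b=e] T)) → 2

== RESULT ==
e | d
2 | 2
9 | 9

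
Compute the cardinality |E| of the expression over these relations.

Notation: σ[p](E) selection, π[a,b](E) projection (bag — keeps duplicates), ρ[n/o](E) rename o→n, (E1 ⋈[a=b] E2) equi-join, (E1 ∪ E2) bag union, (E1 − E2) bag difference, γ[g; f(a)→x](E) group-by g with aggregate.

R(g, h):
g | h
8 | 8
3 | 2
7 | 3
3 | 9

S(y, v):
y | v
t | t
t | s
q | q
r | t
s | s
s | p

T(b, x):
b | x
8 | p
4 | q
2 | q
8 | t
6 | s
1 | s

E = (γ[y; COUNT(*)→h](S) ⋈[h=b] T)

Stepwise |·|:
  S → 6
  γ[y; COUNT(*)→h](S) → 4
  T → 6
  (γ[y; COUNT(*)→h](S) ⋈[h=b] T) → 4

|E| = 4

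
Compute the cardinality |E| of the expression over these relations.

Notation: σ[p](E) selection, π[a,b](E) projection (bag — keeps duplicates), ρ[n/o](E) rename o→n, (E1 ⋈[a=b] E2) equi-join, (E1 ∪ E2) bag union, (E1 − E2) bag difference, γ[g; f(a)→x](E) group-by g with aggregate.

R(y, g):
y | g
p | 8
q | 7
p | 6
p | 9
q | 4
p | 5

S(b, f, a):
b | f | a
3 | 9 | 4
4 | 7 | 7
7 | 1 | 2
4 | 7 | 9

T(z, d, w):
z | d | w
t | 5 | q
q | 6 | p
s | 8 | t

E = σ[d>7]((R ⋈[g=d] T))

Row counts bottom-up:
  R → 6
  T → 3
  (R ⋈[g=d] T) → 3
  σ[d>7]((R ⋈[g=d] T)) → 1

|E| = 1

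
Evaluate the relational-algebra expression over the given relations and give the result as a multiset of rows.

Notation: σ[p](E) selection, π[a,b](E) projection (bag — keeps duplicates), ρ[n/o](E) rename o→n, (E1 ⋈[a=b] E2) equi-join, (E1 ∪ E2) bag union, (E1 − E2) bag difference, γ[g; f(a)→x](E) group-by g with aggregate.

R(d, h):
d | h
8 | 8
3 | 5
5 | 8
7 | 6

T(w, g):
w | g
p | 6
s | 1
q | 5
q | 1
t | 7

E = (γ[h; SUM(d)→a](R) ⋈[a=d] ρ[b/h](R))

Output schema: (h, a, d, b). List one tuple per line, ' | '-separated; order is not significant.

Subexpression sizes:
  R → 4
  γ[h; SUM(d)→a](R) → 3
  R → 4
  ρ[b/h](R) → 4
  (γ[h; SUM(d)→a](R) ⋈[a=d] ρ[b/h](R)) → 2

== RESULT ==
h | a | d | b
5 | 3 | 3 | 5
6 | 7 | 7 | 6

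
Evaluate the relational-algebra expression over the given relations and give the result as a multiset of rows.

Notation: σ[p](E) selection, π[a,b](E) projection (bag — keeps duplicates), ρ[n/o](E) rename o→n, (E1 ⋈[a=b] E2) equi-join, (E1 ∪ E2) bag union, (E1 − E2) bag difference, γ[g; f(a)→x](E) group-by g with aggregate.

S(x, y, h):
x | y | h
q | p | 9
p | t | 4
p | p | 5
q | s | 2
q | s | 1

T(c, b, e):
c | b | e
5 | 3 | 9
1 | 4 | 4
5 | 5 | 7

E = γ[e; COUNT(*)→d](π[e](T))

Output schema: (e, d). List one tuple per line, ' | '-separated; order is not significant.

Stepwise |·|:
  T → 3
  π[e](T) → 3
  γ[e; COUNT(*)→d](π[e](T)) → 3

== RESULT ==
e | d
4 | 1
7 | 1
9 | 1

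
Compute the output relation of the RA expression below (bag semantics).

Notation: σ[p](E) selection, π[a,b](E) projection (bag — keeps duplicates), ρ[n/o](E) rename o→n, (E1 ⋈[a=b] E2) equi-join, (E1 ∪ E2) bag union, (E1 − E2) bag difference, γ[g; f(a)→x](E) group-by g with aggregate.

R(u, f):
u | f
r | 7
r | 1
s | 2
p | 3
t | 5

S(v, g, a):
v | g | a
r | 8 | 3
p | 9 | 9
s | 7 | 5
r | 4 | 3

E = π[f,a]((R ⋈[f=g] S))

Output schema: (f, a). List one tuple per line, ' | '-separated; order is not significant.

Subexpression sizes:
  R → 5
  S → 4
  (R ⋈[f=g] S) → 1
  π[f,a]((R ⋈[f=g] S)) → 1

== RESULT ==
f | a
7 | 5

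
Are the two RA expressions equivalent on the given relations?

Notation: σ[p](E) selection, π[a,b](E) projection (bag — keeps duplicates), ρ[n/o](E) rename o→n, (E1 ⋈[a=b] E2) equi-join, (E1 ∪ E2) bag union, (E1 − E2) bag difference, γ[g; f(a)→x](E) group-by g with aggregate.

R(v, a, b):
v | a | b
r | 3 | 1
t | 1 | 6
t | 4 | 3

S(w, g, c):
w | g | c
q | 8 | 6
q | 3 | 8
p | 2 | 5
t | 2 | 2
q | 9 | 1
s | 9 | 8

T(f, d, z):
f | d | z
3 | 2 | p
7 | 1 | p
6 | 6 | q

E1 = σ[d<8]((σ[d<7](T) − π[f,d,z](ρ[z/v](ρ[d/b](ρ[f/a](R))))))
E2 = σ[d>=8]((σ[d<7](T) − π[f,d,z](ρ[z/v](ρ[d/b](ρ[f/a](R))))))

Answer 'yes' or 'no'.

E1 row counts bottom-up:
  T → 3
  σ[d<7](T) → 3
  R → 3
  ρ[f/a](R) → 3
  ρ[d/b](ρ[f/a](R)) → 3
  ρ[z/v](ρ[d/b](ρ[f/a](R))) → 3
  π[f,d,z](ρ[z/v](ρ[d/b](ρ[f/a](R)))) → 3
  (σ[d<7](T) − π[f,d,z](ρ[z/v](ρ[d/b](ρ[f/a](R))))) → 3
  σ[d<8]((σ[d<7](T) − π[f,d,z](ρ[z/v](ρ[d/b](ρ[f/a](R)))))) → 3
E2 row counts bottom-up:
  T → 3
  σ[d<7](T) → 3
  R → 3
  ρ[f/a](R) → 3
  ρ[d/b](ρ[f/a](R)) → 3
  ρ[z/v](ρ[d/b](ρ[f/a](R))) → 3
  π[f,d,z](ρ[z/v](ρ[d/b](ρ[f/a](R)))) → 3
  (σ[d<7](T) − π[f,d,z](ρ[z/v](ρ[d/b](ρ[f/a](R))))) → 3
  σ[d>=8]((σ[d<7](T) − π[f,d,z](ρ[z/v](ρ[d/b](ρ[f/a](R)))))) → 0

E1 result:
f | d | z
3 | 2 | p
6 | 6 | q
7 | 1 | p
E2 result:
f | d | z
(0 rows)
Witness: (7, 1, 'p') appears 1× in E1 but 0× in E2.

no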